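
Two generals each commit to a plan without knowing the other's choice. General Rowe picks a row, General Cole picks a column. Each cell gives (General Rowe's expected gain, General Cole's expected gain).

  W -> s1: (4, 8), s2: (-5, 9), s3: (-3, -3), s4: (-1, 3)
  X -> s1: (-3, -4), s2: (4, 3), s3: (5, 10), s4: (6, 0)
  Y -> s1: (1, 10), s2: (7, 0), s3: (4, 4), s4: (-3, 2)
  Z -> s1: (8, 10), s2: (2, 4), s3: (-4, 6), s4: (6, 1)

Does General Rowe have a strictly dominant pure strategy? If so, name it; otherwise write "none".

W fails to dominate X at s2 (-5<4).
X fails to dominate W at s1 (-3<4).
Y fails to dominate W at s1 (1<4).
Z fails to dominate W at s3 (-4<-3).
No single strategy dominates all the others.

none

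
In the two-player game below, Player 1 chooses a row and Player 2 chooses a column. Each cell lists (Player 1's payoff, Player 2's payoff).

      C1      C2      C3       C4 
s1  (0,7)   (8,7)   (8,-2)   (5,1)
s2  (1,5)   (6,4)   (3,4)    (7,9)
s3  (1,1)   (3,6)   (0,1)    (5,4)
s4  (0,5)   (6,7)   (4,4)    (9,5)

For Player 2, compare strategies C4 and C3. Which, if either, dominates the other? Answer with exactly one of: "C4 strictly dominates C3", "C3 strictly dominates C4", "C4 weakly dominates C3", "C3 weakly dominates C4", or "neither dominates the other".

C4's payoffs vs C3's, by Player 1's action — s1: 1>-2, s2: 9>4, s3: 4>1, s4: 5>4.
Every comparison favours C4, so C4 strictly dominates C3.

C4 strictly dominates C3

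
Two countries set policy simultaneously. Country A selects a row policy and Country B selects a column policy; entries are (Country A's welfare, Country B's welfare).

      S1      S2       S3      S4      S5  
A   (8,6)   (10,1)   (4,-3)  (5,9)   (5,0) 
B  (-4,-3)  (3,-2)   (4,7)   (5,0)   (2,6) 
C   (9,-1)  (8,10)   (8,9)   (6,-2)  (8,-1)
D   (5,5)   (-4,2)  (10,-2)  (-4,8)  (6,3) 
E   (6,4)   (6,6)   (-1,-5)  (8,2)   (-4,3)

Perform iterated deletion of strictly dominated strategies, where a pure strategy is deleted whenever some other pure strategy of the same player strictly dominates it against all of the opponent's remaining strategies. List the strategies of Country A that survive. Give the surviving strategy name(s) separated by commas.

For Country A, C strictly dominates B on the remaining columns (S1: 9>-4, S2: 8>3, S3: 8>4, S4: 6>5, S5: 8>2); eliminate B.
Country B's strategy S3 is strictly dominated by S2 (A: 1>-3, C: 10>9, D: 2>-2, E: 6>-5) and is removed.
Country A's strategy D is strictly dominated by C (S1: 9>5, S2: 8>-4, S4: 6>-4, S5: 8>6) and is removed.
Country B's strategy S5 is strictly dominated by S2 (A: 1>0, C: 10>-1, E: 6>3) and is removed.
Among the remaining strategies, none is strictly dominated by another pure strategy of the same player, so the elimination stops.
Surviving strategies — Country A: {A, C, E}; Country B: {S1, S2, S4}.

A, C, E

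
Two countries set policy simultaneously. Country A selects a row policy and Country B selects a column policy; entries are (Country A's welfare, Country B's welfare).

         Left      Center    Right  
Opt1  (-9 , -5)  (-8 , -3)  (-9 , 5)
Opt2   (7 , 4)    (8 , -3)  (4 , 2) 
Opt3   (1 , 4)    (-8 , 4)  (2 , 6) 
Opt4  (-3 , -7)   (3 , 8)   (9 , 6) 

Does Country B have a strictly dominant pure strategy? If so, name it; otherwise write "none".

none

Left fails to dominate Center at Opt1 (-5<-3).
Center fails to dominate Left at Opt2 (-3<4).
Right fails to dominate Left at Opt2 (2<4).
No single strategy dominates all the others.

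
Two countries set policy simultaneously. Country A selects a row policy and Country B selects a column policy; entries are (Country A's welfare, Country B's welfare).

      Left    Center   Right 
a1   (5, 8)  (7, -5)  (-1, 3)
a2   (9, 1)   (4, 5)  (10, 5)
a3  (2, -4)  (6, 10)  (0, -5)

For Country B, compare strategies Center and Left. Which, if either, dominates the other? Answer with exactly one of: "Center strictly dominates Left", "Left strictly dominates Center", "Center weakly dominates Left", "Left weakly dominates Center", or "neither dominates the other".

neither dominates the other

Compare Center to Left across each choice by Country A: a1: -5<8, a2: 5>1, a3: 10>-4.
Center does better at a2, a3 but worse at a1; neither strategy dominates the other.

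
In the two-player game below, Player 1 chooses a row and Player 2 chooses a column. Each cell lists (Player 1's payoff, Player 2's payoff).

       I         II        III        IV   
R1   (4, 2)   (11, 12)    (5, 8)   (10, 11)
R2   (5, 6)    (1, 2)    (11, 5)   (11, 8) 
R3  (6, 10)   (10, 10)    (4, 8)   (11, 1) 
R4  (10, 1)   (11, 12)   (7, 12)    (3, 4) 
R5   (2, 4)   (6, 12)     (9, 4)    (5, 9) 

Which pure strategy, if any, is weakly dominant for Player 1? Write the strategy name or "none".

R1 fails to dominate R2 at I (4<5).
R2 fails to dominate R1 at II (1<11).
R3 fails to dominate R1 at II (10<11).
R4 fails to dominate R1 at IV (3<10).
R5 fails to dominate R1 at I (2<4).
No single strategy dominates all the others.

none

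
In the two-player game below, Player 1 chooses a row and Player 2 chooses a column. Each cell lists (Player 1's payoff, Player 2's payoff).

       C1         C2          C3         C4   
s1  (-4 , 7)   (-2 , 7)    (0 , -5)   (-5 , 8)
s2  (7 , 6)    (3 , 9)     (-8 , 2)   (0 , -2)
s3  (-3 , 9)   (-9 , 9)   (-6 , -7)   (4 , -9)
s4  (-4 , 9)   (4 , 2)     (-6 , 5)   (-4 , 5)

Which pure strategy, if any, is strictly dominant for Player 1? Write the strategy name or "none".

none

s1 fails to dominate s2 at C1 (-4<7).
s2 fails to dominate s1 at C3 (-8<0).
s3 fails to dominate s1 at C2 (-9<-2).
s4 fails to dominate s1 at C1 (-4=-4).
No single strategy dominates all the others.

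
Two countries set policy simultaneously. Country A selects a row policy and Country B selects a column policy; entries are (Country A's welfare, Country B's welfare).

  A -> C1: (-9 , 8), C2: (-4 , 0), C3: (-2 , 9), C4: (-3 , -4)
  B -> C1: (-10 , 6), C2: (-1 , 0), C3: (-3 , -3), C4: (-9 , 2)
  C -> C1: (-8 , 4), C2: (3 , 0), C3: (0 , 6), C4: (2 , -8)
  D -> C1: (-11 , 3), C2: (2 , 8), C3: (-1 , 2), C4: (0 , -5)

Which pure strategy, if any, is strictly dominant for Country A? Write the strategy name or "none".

C

C vs A: C1: -8>-9, C2: 3>-4, C3: 0>-2, C4: 2>-3.
C vs B: C1: -8>-10, C2: 3>-1, C3: 0>-3, C4: 2>-9.
C vs D: C1: -8>-11, C2: 3>2, C3: 0>-1, C4: 2>0.
C strictly beats every other strategy against every opponent action, so it is strictly dominant.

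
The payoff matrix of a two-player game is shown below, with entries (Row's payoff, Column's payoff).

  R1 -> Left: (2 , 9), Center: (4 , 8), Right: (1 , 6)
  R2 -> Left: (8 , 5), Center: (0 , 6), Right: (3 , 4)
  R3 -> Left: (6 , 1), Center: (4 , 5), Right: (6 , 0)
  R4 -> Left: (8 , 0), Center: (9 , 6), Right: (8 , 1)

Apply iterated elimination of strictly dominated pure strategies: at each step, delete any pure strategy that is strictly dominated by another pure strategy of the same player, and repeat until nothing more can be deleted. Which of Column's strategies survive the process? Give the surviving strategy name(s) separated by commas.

For Row, R4 strictly dominates R1 on the remaining columns (Left: 8>2, Center: 9>4, Right: 8>1); eliminate R1.
Row's strategy R3 is strictly dominated by R4 (Left: 8>6, Center: 9>4, Right: 8>6) and is removed.
Column's strategy Left is strictly dominated by Center (R2: 6>5, R4: 6>0) and is removed.
Row's strategy R2 is strictly dominated by R4 (Center: 9>0, Right: 8>3) and is removed.
For Column, Center strictly dominates Right on the remaining rows (R4: 6>1); eliminate Right.
Among the remaining strategies, none is strictly dominated by another pure strategy of the same player, so the elimination stops.
Surviving strategies — Row: {R4}; Column: {Center}.

Center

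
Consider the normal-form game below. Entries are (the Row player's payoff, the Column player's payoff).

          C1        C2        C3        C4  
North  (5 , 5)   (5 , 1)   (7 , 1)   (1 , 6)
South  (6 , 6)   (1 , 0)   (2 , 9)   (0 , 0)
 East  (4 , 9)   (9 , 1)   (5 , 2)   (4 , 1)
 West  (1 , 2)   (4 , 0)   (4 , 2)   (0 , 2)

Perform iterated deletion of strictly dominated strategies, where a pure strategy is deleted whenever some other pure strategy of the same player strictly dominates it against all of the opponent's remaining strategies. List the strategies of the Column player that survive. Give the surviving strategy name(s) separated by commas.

For the Row player, North strictly dominates West on the remaining columns (C1: 5>1, C2: 5>4, C3: 7>4, C4: 1>0); eliminate West.
Column C2 is eliminated: C1 beats it against every remaining row (North: 5>1, South: 6>0, East: 9>1).
Among the remaining strategies, none is strictly dominated by another pure strategy of the same player, so the elimination stops.
Surviving strategies — the Row player: {North, South, East}; the Column player: {C1, C3, C4}.

C1, C3, C4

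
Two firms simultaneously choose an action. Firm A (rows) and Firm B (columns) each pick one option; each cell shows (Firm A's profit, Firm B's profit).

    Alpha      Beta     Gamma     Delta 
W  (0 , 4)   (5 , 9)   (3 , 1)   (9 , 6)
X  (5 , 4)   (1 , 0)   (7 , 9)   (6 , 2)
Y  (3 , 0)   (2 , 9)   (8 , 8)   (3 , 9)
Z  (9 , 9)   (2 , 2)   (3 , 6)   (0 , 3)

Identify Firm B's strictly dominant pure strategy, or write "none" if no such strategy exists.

none

Alpha fails to dominate Beta at W (4<9).
Beta fails to dominate Alpha at X (0<4).
Gamma fails to dominate Alpha at W (1<4).
Delta fails to dominate Alpha at X (2<4).
No single strategy dominates all the others.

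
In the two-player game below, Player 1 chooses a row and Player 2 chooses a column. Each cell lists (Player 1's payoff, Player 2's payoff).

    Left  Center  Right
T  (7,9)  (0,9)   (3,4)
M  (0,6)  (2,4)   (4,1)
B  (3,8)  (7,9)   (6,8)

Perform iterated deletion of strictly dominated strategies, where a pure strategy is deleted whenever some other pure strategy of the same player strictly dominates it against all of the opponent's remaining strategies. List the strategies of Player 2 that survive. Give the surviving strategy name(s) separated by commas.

For Player 1, B strictly dominates M on the remaining columns (Left: 3>0, Center: 7>2, Right: 6>4); eliminate M.
Column Right is eliminated: Center beats it against every remaining row (T: 9>4, B: 9>8).
Among the remaining strategies, none is strictly dominated by another pure strategy of the same player, so the elimination stops.
Surviving strategies — Player 1: {T, B}; Player 2: {Left, Center}.

Left, Center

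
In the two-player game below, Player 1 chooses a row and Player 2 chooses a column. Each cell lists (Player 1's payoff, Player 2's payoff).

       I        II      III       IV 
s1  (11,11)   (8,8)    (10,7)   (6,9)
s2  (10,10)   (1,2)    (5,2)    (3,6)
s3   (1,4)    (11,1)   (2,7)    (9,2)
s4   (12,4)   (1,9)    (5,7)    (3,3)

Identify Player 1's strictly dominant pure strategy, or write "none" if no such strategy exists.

none

s1 fails to dominate s3 at II (8<11).
s2 fails to dominate s1 at I (10<11).
s3 fails to dominate s1 at I (1<11).
s4 fails to dominate s1 at II (1<8).
No single strategy dominates all the others.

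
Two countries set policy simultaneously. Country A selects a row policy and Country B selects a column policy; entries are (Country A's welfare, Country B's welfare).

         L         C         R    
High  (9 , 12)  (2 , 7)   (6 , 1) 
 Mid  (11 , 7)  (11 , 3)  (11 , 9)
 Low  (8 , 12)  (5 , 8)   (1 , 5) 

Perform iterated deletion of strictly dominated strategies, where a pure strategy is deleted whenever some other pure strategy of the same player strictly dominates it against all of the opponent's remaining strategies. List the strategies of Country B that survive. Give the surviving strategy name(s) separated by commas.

R

For Country A, Mid strictly dominates High on the remaining columns (L: 11>9, C: 11>2, R: 11>6); eliminate High.
Country A's strategy Low is strictly dominated by Mid (L: 11>8, C: 11>5, R: 11>1) and is removed.
Column L is eliminated: R beats it against every remaining row (Mid: 9>7).
For Country B, R strictly dominates C on the remaining rows (Mid: 9>3); eliminate C.
Among the remaining strategies, none is strictly dominated by another pure strategy of the same player, so the elimination stops.
Surviving strategies — Country A: {Mid}; Country B: {R}.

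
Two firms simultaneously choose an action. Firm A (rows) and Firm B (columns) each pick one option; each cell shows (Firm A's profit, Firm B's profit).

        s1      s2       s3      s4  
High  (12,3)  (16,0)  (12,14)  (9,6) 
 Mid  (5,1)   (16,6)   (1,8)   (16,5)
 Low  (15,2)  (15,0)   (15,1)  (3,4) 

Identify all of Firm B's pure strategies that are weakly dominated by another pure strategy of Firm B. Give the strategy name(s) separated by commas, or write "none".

s1: dominated, since s4 does at least as well everywhere (High: 6>3, Mid: 5>1, Low: 4>2).
s2 is weakly dominated by s3 (High: 14>0, Mid: 8>6, Low: 1>0).
s3: no other strategy beats it everywhere (s1 at High (14>3); s2 at High (14>0); s4 at High (14>6)).
Nothing dominates s4: s1 at High (6>3); s2 at High (6>0); s3 at Low (4>1).

s1, s2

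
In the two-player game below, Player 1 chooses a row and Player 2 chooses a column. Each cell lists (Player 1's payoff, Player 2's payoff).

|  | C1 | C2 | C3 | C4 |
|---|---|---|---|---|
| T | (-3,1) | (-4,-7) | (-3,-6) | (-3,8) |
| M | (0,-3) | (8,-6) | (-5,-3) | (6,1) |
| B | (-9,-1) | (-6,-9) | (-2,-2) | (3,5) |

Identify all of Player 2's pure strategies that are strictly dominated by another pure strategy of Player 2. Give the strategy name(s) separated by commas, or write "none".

C1: dominated, since C4 does at least as well everywhere (T: 8>1, M: 1>-3, B: 5>-1).
C1 strictly dominates C2 — T: 1>-7, M: -3>-6, B: -1>-9.
C4 strictly dominates C3 — T: 8>-6, M: 1>-3, B: 5>-2.
Nothing dominates C4: C1 at T (8>1); C2 at T (8>-7); C3 at T (8>-6).

C1, C2, C3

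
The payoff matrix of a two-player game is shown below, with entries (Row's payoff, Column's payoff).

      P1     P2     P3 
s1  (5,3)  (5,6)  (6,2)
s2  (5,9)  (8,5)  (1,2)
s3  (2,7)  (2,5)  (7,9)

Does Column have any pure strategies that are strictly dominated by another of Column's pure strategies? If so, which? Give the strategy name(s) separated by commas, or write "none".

Nothing dominates P1: P2 at s2 (9>5); P3 at s1 (3>2).
P2 is not dominated — it holds its own against P1 at s1 (6>3); P3 at s1 (6>2).
P3 is not dominated — it holds its own against P1 at s3 (9>7); P2 at s3 (9>5).

none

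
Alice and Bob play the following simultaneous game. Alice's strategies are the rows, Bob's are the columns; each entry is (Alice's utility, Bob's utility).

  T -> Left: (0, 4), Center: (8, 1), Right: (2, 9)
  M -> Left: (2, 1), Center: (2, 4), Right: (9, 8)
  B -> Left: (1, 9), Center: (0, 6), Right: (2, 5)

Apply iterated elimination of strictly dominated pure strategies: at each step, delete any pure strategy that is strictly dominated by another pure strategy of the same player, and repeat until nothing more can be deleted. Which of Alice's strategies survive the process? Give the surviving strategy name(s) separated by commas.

Alice's strategy B is strictly dominated by M (Left: 2>1, Center: 2>0, Right: 9>2) and is removed.
For Bob, Right strictly dominates Left on the remaining rows (T: 9>4, M: 8>1); eliminate Left.
Column Center is eliminated: Right beats it against every remaining row (T: 9>1, M: 8>4).
For Alice, M strictly dominates T on the remaining columns (Right: 9>2); eliminate T.
Among the remaining strategies, none is strictly dominated by another pure strategy of the same player, so the elimination stops.
Surviving strategies — Alice: {M}; Bob: {Right}.

M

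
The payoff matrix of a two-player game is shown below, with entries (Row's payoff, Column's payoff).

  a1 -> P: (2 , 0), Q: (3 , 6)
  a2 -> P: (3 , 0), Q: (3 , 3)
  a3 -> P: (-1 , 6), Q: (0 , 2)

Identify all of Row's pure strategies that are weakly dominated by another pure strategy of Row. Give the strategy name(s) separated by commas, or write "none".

a1, a3

a2 weakly dominates a1 — P: 3>2, Q: 3=3.
a2: no other strategy beats it everywhere (a1 at P (3>2); a3 at P (3>-1)).
a3 is weakly dominated by a1 (P: 2>-1, Q: 3>0).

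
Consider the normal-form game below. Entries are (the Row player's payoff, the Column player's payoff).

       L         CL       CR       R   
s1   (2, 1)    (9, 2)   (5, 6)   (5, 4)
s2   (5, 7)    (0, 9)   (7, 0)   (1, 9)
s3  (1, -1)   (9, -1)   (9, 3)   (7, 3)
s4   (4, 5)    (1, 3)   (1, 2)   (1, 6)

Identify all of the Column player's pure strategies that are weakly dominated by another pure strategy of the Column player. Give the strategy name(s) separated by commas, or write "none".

L, CL

R weakly dominates L — s1: 4>1, s2: 9>7, s3: 3>-1, s4: 6>5.
R weakly dominates CL — s1: 4>2, s2: 9=9, s3: 3>-1, s4: 6>3.
Nothing dominates CR: L at s1 (6>1); CL at s1 (6>2); R at s1 (6>4).
R: no other strategy beats it everywhere (L at s1 (4>1); CL at s1 (4>2); CR at s2 (9>0)).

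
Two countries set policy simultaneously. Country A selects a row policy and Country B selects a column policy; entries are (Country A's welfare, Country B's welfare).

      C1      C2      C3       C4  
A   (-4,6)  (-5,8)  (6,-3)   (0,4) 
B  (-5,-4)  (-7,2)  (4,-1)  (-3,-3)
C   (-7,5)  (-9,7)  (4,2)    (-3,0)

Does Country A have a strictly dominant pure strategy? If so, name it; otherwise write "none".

A

A vs B: C1: -4>-5, C2: -5>-7, C3: 6>4, C4: 0>-3.
A vs C: C1: -4>-7, C2: -5>-9, C3: 6>4, C4: 0>-3.
A strictly beats every other strategy against every opponent action, so it is strictly dominant.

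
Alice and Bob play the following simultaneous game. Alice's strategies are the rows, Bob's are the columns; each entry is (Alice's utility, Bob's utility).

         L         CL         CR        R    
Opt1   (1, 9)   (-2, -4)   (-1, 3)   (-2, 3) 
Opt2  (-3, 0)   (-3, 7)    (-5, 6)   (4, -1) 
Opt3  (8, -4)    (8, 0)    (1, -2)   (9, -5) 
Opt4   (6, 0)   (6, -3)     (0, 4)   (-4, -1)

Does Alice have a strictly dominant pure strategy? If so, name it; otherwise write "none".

Opt3 vs Opt1: L: 8>1, CL: 8>-2, CR: 1>-1, R: 9>-2.
Opt3 vs Opt2: L: 8>-3, CL: 8>-3, CR: 1>-5, R: 9>4.
Opt3 vs Opt4: L: 8>6, CL: 8>6, CR: 1>0, R: 9>-4.
Opt3 strictly beats every other strategy against every opponent action, so it is strictly dominant.

Opt3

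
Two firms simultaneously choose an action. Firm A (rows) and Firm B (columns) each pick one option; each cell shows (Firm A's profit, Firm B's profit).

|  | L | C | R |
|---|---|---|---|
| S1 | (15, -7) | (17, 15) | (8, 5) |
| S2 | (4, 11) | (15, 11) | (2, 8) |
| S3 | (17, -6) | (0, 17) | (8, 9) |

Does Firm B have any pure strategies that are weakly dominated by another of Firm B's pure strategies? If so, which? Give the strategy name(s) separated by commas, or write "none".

L: dominated, since C does at least as well everywhere (S1: 15>-7, S2: 11=11, S3: 17>-6).
C: no other strategy beats it everywhere (L at S1 (15>-7); R at S1 (15>5)).
R: dominated, since C does at least as well everywhere (S1: 15>5, S2: 11>8, S3: 17>9).

L, R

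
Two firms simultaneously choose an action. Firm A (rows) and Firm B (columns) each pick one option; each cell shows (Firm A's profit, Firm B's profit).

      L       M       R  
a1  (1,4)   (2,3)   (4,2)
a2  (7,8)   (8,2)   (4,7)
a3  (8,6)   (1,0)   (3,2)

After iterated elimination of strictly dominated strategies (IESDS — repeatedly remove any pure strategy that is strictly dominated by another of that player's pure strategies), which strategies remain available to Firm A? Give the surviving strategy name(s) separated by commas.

Column M is eliminated: L beats it against every remaining row (a1: 4>3, a2: 8>2, a3: 6>0).
Firm B's strategy R is strictly dominated by L (a1: 4>2, a2: 8>7, a3: 6>2) and is removed.
For Firm A, a2 strictly dominates a1 on the remaining columns (L: 7>1); eliminate a1.
For Firm A, a3 strictly dominates a2 on the remaining columns (L: 8>7); eliminate a2.
Among the remaining strategies, none is strictly dominated by another pure strategy of the same player, so the elimination stops.
Surviving strategies — Firm A: {a3}; Firm B: {L}.

a3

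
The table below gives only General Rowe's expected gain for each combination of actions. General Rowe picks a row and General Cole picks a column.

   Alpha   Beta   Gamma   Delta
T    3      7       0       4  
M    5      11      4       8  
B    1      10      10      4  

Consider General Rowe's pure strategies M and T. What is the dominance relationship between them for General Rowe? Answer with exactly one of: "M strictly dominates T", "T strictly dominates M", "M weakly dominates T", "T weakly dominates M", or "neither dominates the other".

M's payoffs vs T's, by General Cole's action — Alpha: 5>3, Beta: 11>7, Gamma: 4>0, Delta: 8>4.
Every comparison favours M, so M strictly dominates T.

M strictly dominates T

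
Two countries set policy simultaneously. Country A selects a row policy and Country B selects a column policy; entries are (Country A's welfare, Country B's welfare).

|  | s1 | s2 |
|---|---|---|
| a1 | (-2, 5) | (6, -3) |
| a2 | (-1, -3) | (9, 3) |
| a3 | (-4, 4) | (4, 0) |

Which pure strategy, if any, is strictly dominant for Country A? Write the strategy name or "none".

a2

a2 vs a1: s1: -1>-2, s2: 9>6.
a2 vs a3: s1: -1>-4, s2: 9>4.
a2 strictly beats every other strategy against every opponent action, so it is strictly dominant.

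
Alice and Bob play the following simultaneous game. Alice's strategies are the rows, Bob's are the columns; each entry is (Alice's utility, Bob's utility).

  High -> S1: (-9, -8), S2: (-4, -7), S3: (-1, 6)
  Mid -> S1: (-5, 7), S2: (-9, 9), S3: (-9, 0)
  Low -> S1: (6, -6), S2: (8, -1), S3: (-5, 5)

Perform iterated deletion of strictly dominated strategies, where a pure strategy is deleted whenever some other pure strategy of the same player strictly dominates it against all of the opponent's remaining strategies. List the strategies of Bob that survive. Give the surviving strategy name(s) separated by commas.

Alice's strategy Mid is strictly dominated by Low (S1: 6>-5, S2: 8>-9, S3: -5>-9) and is removed.
For Bob, S2 strictly dominates S1 on the remaining rows (High: -7>-8, Low: -1>-6); eliminate S1.
Bob's strategy S2 is strictly dominated by S3 (High: 6>-7, Low: 5>-1) and is removed.
For Alice, High strictly dominates Low on the remaining columns (S3: -1>-5); eliminate Low.
Among the remaining strategies, none is strictly dominated by another pure strategy of the same player, so the elimination stops.
Surviving strategies — Alice: {High}; Bob: {S3}.

S3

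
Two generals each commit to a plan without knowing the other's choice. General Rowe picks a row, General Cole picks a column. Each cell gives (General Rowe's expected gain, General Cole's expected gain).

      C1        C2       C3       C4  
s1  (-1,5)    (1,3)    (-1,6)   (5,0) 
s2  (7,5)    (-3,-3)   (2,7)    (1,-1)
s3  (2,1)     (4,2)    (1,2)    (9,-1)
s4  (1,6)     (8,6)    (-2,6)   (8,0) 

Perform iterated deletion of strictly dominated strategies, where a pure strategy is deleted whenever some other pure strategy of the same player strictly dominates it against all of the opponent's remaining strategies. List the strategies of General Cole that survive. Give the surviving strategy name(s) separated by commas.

C1, C2, C3

For General Rowe, s3 strictly dominates s1 on the remaining columns (C1: 2>-1, C2: 4>1, C3: 1>-1, C4: 9>5); eliminate s1.
General Cole's strategy C4 is strictly dominated by C1 (s2: 5>-1, s3: 1>-1, s4: 6>0) and is removed.
Among the remaining strategies, none is strictly dominated by another pure strategy of the same player, so the elimination stops.
Surviving strategies — General Rowe: {s2, s3, s4}; General Cole: {C1, C2, C3}.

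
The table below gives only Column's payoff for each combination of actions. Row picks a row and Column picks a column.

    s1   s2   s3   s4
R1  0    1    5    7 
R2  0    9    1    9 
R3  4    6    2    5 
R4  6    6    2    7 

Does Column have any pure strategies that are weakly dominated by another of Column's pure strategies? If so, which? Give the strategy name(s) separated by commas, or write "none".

s1 is weakly dominated by s2 (R1: 1>0, R2: 9>0, R3: 6>4, R4: 6=6).
Nothing dominates s2: s1 at R1 (1>0); s3 at R2 (9>1); s4 at R3 (6>5).
s3: dominated, since s4 does at least as well everywhere (R1: 7>5, R2: 9>1, R3: 5>2, R4: 7>2).
s4 is not dominated — it holds its own against s1 at R1 (7>0); s2 at R1 (7>1); s3 at R1 (7>5).

s1, s3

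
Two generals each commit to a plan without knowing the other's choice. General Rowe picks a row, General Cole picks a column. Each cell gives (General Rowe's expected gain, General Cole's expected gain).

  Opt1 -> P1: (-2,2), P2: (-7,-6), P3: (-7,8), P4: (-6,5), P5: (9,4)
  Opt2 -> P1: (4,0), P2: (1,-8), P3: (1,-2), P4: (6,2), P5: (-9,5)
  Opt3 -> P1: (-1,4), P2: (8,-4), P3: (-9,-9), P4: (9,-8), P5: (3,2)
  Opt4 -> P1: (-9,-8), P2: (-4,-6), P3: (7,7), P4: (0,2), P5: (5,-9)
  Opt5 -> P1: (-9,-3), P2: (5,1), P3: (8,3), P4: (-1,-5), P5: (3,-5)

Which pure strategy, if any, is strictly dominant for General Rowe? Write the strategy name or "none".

Opt1 fails to dominate Opt2 at P1 (-2<4).
Opt2 fails to dominate Opt1 at P5 (-9<9).
Opt3 fails to dominate Opt1 at P3 (-9<-7).
Opt4 fails to dominate Opt1 at P1 (-9<-2).
Opt5 fails to dominate Opt1 at P1 (-9<-2).
No single strategy dominates all the others.

none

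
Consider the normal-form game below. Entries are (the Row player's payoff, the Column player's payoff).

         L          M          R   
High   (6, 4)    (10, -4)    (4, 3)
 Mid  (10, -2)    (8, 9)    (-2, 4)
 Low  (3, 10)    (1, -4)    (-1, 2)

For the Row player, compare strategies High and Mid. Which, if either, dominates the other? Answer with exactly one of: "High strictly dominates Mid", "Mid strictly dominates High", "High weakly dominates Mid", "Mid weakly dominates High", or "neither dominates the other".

Compare High to Mid across every action of the Column player: L: 6<10, M: 10>8, R: 4>-2.
High does better at M, R but worse at L; neither strategy dominates the other.

neither dominates the other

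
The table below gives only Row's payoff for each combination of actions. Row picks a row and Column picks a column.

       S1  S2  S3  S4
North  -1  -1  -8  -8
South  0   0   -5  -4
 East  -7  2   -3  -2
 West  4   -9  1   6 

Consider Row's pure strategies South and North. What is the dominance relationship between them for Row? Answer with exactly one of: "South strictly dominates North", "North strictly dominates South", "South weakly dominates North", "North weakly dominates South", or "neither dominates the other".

South strictly dominates North

Compare South to North across each choice by Column: S1: 0>-1, S2: 0>-1, S3: -5>-8, S4: -4>-8.
Every comparison favours South, so South strictly dominates North.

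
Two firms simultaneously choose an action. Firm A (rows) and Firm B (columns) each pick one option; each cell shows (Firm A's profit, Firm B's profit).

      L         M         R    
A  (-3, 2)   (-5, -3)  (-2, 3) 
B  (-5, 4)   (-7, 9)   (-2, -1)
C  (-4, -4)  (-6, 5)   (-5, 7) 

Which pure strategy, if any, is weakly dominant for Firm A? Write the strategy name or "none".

A

A vs B: L: -3>-5, M: -5>-7, R: -2=-2.
A vs C: L: -3>-4, M: -5>-6, R: -2>-5.
A is at least as good as every other strategy against every opponent action, so it is weakly dominant.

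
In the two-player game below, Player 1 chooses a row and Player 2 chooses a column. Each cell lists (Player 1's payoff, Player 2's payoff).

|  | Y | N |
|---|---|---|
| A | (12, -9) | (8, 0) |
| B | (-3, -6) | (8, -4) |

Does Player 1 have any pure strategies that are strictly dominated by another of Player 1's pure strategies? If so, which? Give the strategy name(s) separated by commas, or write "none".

A is not dominated — it holds its own against B at Y (12>-3).
B is not dominated — it holds its own against A at N (8=8).

none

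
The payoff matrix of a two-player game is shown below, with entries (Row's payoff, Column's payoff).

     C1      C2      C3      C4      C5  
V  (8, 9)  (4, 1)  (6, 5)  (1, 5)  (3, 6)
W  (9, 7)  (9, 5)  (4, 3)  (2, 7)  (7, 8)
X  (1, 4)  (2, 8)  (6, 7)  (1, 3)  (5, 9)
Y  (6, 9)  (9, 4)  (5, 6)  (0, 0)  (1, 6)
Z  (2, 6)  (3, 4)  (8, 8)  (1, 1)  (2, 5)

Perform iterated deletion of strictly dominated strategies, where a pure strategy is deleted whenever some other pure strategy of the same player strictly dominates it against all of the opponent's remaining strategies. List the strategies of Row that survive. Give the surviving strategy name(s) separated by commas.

V, W, X, Z

Column's strategy C2 is strictly dominated by C5 (V: 6>1, W: 8>5, X: 9>8, Y: 6>4, Z: 5>4) and is removed.
Row's strategy Y is strictly dominated by V (C1: 8>6, C3: 6>5, C4: 1>0, C5: 3>1) and is removed.
For Column, C5 strictly dominates C4 on the remaining rows (V: 6>5, W: 8>7, X: 9>3, Z: 5>1); eliminate C4.
Among the remaining strategies, none is strictly dominated by another pure strategy of the same player, so the elimination stops.
Surviving strategies — Row: {V, W, X, Z}; Column: {C1, C3, C5}.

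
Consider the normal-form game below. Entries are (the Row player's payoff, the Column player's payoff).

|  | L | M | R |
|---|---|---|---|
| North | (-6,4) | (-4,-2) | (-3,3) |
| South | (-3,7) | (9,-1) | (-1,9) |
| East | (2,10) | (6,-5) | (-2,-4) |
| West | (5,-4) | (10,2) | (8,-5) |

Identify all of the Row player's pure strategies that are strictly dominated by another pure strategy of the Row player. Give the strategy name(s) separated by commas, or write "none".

North is strictly dominated by South (L: -3>-6, M: 9>-4, R: -1>-3).
South: dominated, since West does at least as well everywhere (L: 5>-3, M: 10>9, R: 8>-1).
East is strictly dominated by West (L: 5>2, M: 10>6, R: 8>-2).
Nothing dominates West: North at L (5>-6); South at L (5>-3); East at L (5>2).

North, South, East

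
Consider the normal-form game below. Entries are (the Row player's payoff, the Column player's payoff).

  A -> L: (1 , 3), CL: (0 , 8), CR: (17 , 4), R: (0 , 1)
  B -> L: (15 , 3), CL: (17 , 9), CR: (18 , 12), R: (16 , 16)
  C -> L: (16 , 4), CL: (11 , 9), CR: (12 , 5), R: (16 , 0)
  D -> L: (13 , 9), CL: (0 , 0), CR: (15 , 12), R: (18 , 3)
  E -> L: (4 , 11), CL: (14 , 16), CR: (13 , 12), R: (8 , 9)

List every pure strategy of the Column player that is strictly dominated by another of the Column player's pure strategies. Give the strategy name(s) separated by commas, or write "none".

L

L is strictly dominated by CR (A: 4>3, B: 12>3, C: 5>4, D: 12>9, E: 12>11).
Nothing dominates CL: L at A (8>3); CR at A (8>4); R at A (8>1).
CR is not dominated — it holds its own against L at A (4>3); CL at B (12>9); R at A (4>1).
R is not dominated — it holds its own against L at B (16>3); CL at B (16>9); CR at B (16>12).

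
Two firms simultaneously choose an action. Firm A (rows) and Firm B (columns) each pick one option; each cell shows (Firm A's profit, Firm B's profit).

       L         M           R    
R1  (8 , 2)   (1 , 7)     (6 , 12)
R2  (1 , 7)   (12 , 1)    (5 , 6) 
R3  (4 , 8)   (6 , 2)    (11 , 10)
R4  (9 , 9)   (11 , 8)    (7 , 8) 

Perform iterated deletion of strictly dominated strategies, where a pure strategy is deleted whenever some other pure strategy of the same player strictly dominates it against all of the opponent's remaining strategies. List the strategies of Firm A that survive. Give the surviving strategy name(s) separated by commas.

R3, R4

Row R1 is eliminated: R4 beats it against every remaining column (L: 9>8, M: 11>1, R: 7>6).
Column M is eliminated: L beats it against every remaining row (R2: 7>1, R3: 8>2, R4: 9>8).
Firm A's strategy R2 is strictly dominated by R3 (L: 4>1, R: 11>5) and is removed.
Among the remaining strategies, none is strictly dominated by another pure strategy of the same player, so the elimination stops.
Surviving strategies — Firm A: {R3, R4}; Firm B: {L, R}.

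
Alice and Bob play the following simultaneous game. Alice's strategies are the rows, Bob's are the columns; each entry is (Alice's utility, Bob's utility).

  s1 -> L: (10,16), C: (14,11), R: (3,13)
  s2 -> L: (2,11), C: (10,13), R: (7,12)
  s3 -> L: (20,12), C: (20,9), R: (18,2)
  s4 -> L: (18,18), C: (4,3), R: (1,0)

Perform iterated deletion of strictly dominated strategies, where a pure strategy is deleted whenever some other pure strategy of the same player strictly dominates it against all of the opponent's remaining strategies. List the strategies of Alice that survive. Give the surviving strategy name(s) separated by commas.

s3

For Alice, s3 strictly dominates s1 on the remaining columns (L: 20>10, C: 20>14, R: 18>3); eliminate s1.
Alice's strategy s2 is strictly dominated by s3 (L: 20>2, C: 20>10, R: 18>7) and is removed.
For Alice, s3 strictly dominates s4 on the remaining columns (L: 20>18, C: 20>4, R: 18>1); eliminate s4.
Bob's strategy C is strictly dominated by L (s3: 12>9) and is removed.
Bob's strategy R is strictly dominated by L (s3: 12>2) and is removed.
Among the remaining strategies, none is strictly dominated by another pure strategy of the same player, so the elimination stops.
Surviving strategies — Alice: {s3}; Bob: {L}.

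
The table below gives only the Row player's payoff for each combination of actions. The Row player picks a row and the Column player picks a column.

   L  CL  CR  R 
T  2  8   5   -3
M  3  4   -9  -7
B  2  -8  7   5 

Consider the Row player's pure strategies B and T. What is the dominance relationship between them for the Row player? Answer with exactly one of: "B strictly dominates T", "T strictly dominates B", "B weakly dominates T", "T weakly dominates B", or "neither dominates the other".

neither dominates the other

Compare B to T across every action of the Column player: L: 2=2, CL: -8<8, CR: 7>5, R: 5>-3.
B does better at CR, R but worse at CL; neither strategy dominates the other.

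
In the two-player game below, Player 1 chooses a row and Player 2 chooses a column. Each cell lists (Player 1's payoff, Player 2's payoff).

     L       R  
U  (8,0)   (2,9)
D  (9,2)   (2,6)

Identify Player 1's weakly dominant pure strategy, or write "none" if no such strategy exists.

D

D vs U: L: 9>8, R: 2=2.
D is at least as good as every other strategy against every opponent action, so it is weakly dominant.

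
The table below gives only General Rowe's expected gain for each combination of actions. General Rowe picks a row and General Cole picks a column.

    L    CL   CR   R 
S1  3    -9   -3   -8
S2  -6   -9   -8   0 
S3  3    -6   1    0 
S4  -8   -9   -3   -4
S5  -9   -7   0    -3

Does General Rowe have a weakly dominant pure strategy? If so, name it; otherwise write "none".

S3 vs S1: L: 3=3, CL: -6>-9, CR: 1>-3, R: 0>-8.
S3 vs S2: L: 3>-6, CL: -6>-9, CR: 1>-8, R: 0=0.
S3 vs S4: L: 3>-8, CL: -6>-9, CR: 1>-3, R: 0>-4.
S3 vs S5: L: 3>-9, CL: -6>-7, CR: 1>0, R: 0>-3.
S3 is at least as good as every other strategy against every opponent action, so it is weakly dominant.

S3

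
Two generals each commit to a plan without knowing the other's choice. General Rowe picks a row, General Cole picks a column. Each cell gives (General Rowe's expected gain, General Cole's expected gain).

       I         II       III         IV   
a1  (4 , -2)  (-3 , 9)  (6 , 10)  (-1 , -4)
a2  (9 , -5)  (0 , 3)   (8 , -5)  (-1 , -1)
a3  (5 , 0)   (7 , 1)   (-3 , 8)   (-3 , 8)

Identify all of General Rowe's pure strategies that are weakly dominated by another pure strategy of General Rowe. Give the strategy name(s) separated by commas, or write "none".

a1

a1: dominated, since a2 does at least as well everywhere (I: 9>4, II: 0>-3, III: 8>6, IV: -1=-1).
a2: no other strategy beats it everywhere (a1 at I (9>4); a3 at I (9>5)).
a3: no other strategy beats it everywhere (a1 at I (5>4); a2 at II (7>0)).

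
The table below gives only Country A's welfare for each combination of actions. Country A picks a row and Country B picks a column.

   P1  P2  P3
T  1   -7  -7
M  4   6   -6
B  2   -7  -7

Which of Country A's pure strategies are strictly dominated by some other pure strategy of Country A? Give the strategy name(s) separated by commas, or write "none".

M strictly dominates T — P1: 4>1, P2: 6>-7, P3: -6>-7.
M: no other strategy beats it everywhere (T at P1 (4>1); B at P1 (4>2)).
M strictly dominates B — P1: 4>2, P2: 6>-7, P3: -6>-7.

T, B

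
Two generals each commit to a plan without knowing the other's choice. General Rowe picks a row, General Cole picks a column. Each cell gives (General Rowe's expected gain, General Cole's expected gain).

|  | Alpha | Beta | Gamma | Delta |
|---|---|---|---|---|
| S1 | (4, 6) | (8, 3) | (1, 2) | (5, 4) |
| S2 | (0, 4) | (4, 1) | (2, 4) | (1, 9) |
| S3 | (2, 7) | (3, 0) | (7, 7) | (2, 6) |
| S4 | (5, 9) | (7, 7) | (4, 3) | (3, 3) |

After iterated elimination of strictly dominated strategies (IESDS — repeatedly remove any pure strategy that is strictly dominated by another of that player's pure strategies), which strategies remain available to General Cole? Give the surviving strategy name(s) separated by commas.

General Rowe's strategy S2 is strictly dominated by S4 (Alpha: 5>0, Beta: 7>4, Gamma: 4>2, Delta: 3>1) and is removed.
General Cole's strategy Beta is strictly dominated by Alpha (S1: 6>3, S3: 7>0, S4: 9>7) and is removed.
Column Delta is eliminated: Alpha beats it against every remaining row (S1: 6>4, S3: 7>6, S4: 9>3).
Row S1 is eliminated: S4 beats it against every remaining column (Alpha: 5>4, Gamma: 4>1).
Among the remaining strategies, none is strictly dominated by another pure strategy of the same player, so the elimination stops.
Surviving strategies — General Rowe: {S3, S4}; General Cole: {Alpha, Gamma}.

Alpha, Gamma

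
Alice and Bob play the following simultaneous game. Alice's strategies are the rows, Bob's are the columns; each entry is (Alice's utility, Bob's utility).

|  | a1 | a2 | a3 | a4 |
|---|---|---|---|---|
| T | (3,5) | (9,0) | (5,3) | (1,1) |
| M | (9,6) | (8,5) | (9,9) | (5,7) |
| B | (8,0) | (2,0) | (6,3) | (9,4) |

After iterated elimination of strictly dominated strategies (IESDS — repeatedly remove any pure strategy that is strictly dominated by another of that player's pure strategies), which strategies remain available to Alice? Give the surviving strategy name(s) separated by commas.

Bob's strategy a2 is strictly dominated by a3 (T: 3>0, M: 9>5, B: 3>0) and is removed.
Alice's strategy T is strictly dominated by M (a1: 9>3, a3: 9>5, a4: 5>1) and is removed.
Column a1 is eliminated: a3 beats it against every remaining row (M: 9>6, B: 3>0).
Among the remaining strategies, none is strictly dominated by another pure strategy of the same player, so the elimination stops.
Surviving strategies — Alice: {M, B}; Bob: {a3, a4}.

M, B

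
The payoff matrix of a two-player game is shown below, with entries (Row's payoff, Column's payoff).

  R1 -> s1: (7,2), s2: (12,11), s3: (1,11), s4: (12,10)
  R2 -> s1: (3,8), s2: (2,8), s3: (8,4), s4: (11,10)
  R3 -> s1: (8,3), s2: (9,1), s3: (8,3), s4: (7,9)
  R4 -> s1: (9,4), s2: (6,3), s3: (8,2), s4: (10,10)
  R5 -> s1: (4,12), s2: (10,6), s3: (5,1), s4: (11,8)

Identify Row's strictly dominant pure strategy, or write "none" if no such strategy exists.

none

R1 fails to dominate R2 at s3 (1<8).
R2 fails to dominate R1 at s1 (3<7).
R3 fails to dominate R1 at s2 (9<12).
R4 fails to dominate R1 at s2 (6<12).
R5 fails to dominate R1 at s1 (4<7).
No single strategy dominates all the others.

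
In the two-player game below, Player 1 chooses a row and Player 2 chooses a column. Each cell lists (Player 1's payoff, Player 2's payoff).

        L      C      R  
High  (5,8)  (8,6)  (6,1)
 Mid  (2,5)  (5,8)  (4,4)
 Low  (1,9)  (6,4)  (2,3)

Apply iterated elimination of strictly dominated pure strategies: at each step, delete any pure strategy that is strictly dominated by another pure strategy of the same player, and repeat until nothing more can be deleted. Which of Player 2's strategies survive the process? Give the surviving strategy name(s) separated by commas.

Player 1's strategy Mid is strictly dominated by High (L: 5>2, C: 8>5, R: 6>4) and is removed.
Row Low is eliminated: High beats it against every remaining column (L: 5>1, C: 8>6, R: 6>2).
Player 2's strategy C is strictly dominated by L (High: 8>6) and is removed.
For Player 2, L strictly dominates R on the remaining rows (High: 8>1); eliminate R.
Among the remaining strategies, none is strictly dominated by another pure strategy of the same player, so the elimination stops.
Surviving strategies — Player 1: {High}; Player 2: {L}.

L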